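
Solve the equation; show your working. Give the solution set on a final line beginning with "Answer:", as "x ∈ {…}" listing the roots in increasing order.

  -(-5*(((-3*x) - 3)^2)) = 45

Step 1. [-(-5*(((-3*x) - 3)^2)) = 45] LHS negated; negate both sides ⇒ neg: -5*(((-3*x) - 3)^2) = -45.
Step 2. [-5*(((-3*x) - 3)^2) = -45] -5 out front; divide by -5, so div: ((-3*x) - 3)^2 = 9.
Step 3. [((-3*x) - 3)^2 = 9] √ both sides: 9 ≥ 0 gives two branches, so sqrt: (-3*x) - 3 = 3 or -3.
Step 4. [(-3*x) - 3 = 3 or -3] -3 | LHS and -3 | 3 or -3: pull -3 out, so factor: x + 1 = -1 or 1.
Step 5. [x + 1 = -1 or 1] +1 is outermost — subtract 1 both sides ⇒ sub: x = -2 or 0.

Answer: x ∈ {-2, 0}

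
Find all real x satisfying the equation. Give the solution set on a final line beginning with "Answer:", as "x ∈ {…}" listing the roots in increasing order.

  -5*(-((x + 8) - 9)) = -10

Step 1. [-5*(-((x + 8) - 9)) = -10] leading coefficient -5: divide by -5, so div: -((x + 8) - 9) = 2.
Step 2. [-((x + 8) - 9) = 2] LHS negated; negate both sides ⇒ neg: (x + 8) - 9 = -2.
Step 3. [(x + 8) - 9 = -2] the outer -9 inverts by adding 9 ⇒ sub: x + 8 = 7.
Step 4. [x + 8 = 7] subtract 8: x sits inside (… + 8). So sub: x = -1.

Answer: x ∈ {-1}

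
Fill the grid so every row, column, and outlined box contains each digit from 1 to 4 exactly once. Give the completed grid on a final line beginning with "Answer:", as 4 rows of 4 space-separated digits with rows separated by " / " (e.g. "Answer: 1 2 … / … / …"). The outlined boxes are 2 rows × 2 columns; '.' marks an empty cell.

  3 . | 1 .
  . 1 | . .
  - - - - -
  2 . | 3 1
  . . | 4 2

Step 1. [r2c1∈{4}] r2c1 is down to just 4. So r2c1=4.
Step 2. [r4c2∈{3}] nothing but 3 survives at r4c2, so r4c2=3.
Step 3. [r2c4∈{3}] r2c4 has the single candidate 3, so r2c4=3.
Step 4. [r4c1∈{1}] nothing but 1 survives at r4c1. So r4c1=1.
Step 5. [r3c2∈{4}] r3c2 has the single candidate 4 ⇒ r3c2=4.
Step 6. [r2c3∈{2}] r2c3 has the single candidate 2 ⇒ r2c3=2.
Step 7. [r1c2∈{2}] r1c2 is down to just 2. So r1c2=2.
Step 8. [r1c4∈{4}] r1c4 has the single candidate 4. So r1c4=4.

Answer: 3 2 1 4 / 4 1 2 3 / 2 4 3 1 / 1 3 4 2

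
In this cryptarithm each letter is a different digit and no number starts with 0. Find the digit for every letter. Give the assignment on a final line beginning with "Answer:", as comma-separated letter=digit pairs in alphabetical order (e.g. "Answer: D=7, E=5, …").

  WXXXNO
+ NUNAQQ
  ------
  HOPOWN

Step 1. [col 1: O + Q ≡ N (mod 10)] several values work for O in column 1 (O + Q ≡ N (mod 10), carry-in 0); try O=6. So O=6.
Step 2. [col 1: O + Q ≡ N (mod 10)] N=4 is one option consistent with column 1 (O + Q ≡ N (mod 10), carry-in 0) — take it ⇒ N=4.
Step 3. [col 1: O + Q ≡ N (mod 10)] column 1: given O=6, N=4, carry-in 0, and digits 4,6 already taken and all letters distinct, O+Q≡N (mod 10) forces Q=8 ⇒ Q=8.
Step 4. [col 2: N + Q ≡ W (mod 10)] from column 2 (N=4, Q=8, carry-in 1, digits 4,6,8 already taken and all letters distinct): W must equal 3, so W=3.
Step 5. [col 3: X + A ≡ O (mod 10)] several values work for A in column 3 (X + A ≡ O (mod 10), carry-in 1); try A=0, so A=0.
Step 6. [col 3: X + A ≡ O (mod 10)] in column 3 we have X+A≡O with carry-in 1; given A=0, O=6 and digits 0,3,4,6,8 already taken and all letters distinct, that pins X to 5, so X=5.
Step 7. [col 4: X + N ≡ P (mod 10)] column 4: given X=5, N=4, carry-in 0, and digits 0,3,4,5,6,8 already taken and all letters distinct, X+N≡P (mod 10) forces P=9 ⇒ P=9.
Step 8. [col 5: X + U ≡ O (mod 10)] column 5: given X=5, O=6, carry-in 0, and digits 0,3,4,5,6,8,9 already taken and all letters distinct, X+U≡O (mod 10) forces U=1 ⇒ U=1.
Step 9. [col 6: W + N ≡ H (mod 10)] column 6 reads W+N+carry(0)=H with W=3, N=4; with digits 0,1,3,4,5,6,8,9 already taken and all letters distinct, the only value for H is 7, so H=7.

Answer: A=0, H=7, N=4, O=6, P=9, Q=8, U=1, W=3, X=5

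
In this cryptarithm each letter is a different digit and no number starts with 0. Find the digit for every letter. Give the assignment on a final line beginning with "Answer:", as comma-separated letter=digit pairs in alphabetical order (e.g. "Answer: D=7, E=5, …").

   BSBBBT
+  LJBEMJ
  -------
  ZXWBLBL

Step 1. [col 1: T + J ≡ L (mod 10)] several values work for T in column 1 (T + J ≡ L (mod 10), carry-in 0); try T=2 ⇒ T=2.
Step 2. [col 1: T + J ≡ L (mod 10)] no forcing yet in column 1 (carry-in 0); J=4 is free and consistent — try it ⇒ J=4.
Step 3. [col 1: T + J ≡ L (mod 10)] from column 1 (T=2, J=4, carry-in 0, digits 2,4 already taken and all letters distinct): L must equal 6, so L=6.
Step 4. [col 2: B + M ≡ B (mod 10)] column 2: given nothing yet, carry-in 0, and digits 2,4,6 already taken and all letters distinct, B+M≡B (mod 10) forces M=0, so M=0.
Step 5. [Z] the sum has 7 digits but both addends have 6; that extra leading digit Z is the final carry, namely 1 ⇒ Z=1.
Step 6. [col 2: B + M ≡ B (mod 10)] several values work for B in column 2 (B + M ≡ B (mod 10), carry-in 0); try B=9, so B=9.
Step 7. [col 3: B + E ≡ L (mod 10)] column 3 reads B+E+carry(0)=L with B=9, L=6; with digits 0,1,2,4,6,9 already taken and all letters distinct, the only value for E is 7, so E=7.
Step 8. [col 5: S + J ≡ W (mod 10)] column 5 (S + J ≡ W (mod 10), carry-in 1) doesn't pin S yet; pick S=3 and continue ⇒ S=3.
Step 9. [col 5: S + J ≡ W (mod 10)] in column 5 we have S+J≡W with carry-in 1; given S=3, J=4 and digits 0,1,2,3,4,6,7,9 already taken and all letters distinct, that pins W to 8 ⇒ W=8.
Step 10. [col 6: B + L ≡ X (mod 10)] column 6: given B=9, L=6, carry-in 0, and digits 0,1,2,3,4,6,7,8,9 already taken and all letters distinct, B+L≡X (mod 10) forces X=5, so X=5.

Answer: B=9, E=7, J=4, L=6, M=0, S=3, T=2, W=8, X=5, Z=1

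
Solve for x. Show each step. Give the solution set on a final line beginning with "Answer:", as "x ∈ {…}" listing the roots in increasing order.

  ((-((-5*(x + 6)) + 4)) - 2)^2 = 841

Step 1. [((-((-5*(x + 6)) + 4)) - 2)^2 = 841] √ both sides: 841 ≥ 0 gives two branches, so sqrt: (-((-5*(x + 6)) + 4)) - 2 = 29 or -29.
Step 2. [(-((-5*(x + 6)) + 4)) - 2 = 29 or -29] add 2: x sits inside (… - 2) ⇒ sub: -((-5*(x + 6)) + 4) = 31 or -27.
Step 3. [-((-5*(x + 6)) + 4) = 31 or -27] flip signs both sides. So neg: (-5*(x + 6)) + 4 = -31 or 27.
Step 4. [(-5*(x + 6)) + 4 = -31 or 27] the outer +4 inverts by subtracting 4 ⇒ sub: -5*(x + 6) = -35 or 23.
Step 5. [-5*(x + 6) = -35 or 23] divide by the outer -5, so div: x + 6 = 7 or -23/5.
Step 6. [x + 6 = 7 or -23/5] peel the +6: subtract 6 from each side, so sub: x = 1 or -53/5.

Answer: x ∈ {-53/5, 1}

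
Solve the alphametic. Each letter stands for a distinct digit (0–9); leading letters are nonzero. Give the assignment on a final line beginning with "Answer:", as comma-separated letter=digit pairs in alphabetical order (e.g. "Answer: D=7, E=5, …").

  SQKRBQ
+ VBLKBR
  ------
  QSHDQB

Step 1. [col 1: Q + R ≡ B (mod 10)] Q=4 is one option consistent with column 1 (Q + R ≡ B (mod 10), carry-in 0) — take it ⇒ Q=4.
Step 2. [col 1: Q + R ≡ B (mod 10)] B=7 is one option consistent with column 1 (Q + R ≡ B (mod 10), carry-in 0) — take it. So B=7.
Step 3. [col 1: Q + R ≡ B (mod 10)] column 1: given Q=4, B=7, carry-in 0, and digits 4,7 already taken and all letters distinct, Q+R≡B (mod 10) forces R=3. So R=3.
Step 4. [col 3: R + K ≡ D (mod 10)] several values work for D in column 3 (R + K ≡ D (mod 10), carry-in 1); try D=0. So D=0.
Step 5. [col 3: R + K ≡ D (mod 10)] column 3 reads R+K+carry(1)=D with R=3, D=0; with digits 0,3,4,7 already taken and all letters distinct, the only value for K is 6 ⇒ K=6.
Step 6. [col 4: K + L ≡ H (mod 10)] several values work for H in column 4 (K + L ≡ H (mod 10), carry-in 1); try H=5, so H=5.
Step 7. [col 4: K + L ≡ H (mod 10)] column 4 reads K+L+carry(1)=H with K=6, H=5; with digits 0,3,4,5,6,7 already taken and all letters distinct, the only value for L is 8, so L=8.
Step 8. [col 5: Q + B ≡ S (mod 10)] column 5 reads Q+B+carry(1)=S with Q=4, B=7; with digits 0,3,4,5,6,7,8 already taken and all letters distinct, the only value for S is 2 ⇒ S=2.
Step 9. [col 6: S + V ≡ Q (mod 10)] in column 6 we have S+V≡Q with carry-in 1; given S=2, Q=4 and digits 0,2,3,4,5,6,7,8 already taken and all letters distinct, that pins V to 1 ⇒ V=1.

Answer: B=7, D=0, H=5, K=6, L=8, Q=4, R=3, S=2, V=1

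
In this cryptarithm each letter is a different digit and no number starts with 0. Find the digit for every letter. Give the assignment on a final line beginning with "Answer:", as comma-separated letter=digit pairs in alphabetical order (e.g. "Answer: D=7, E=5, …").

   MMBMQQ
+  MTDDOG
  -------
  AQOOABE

Step 1. [col 1: Q + G ≡ E (mod 10)] several values work for Q in column 1 (Q + G ≡ E (mod 10), carry-in 0); try Q=3, so Q=3.
Step 2. [col 1: Q + G ≡ E (mod 10)] column 1 (Q + G ≡ E (mod 10), carry-in 0) doesn't pin E yet; pick E=2 and continue ⇒ E=2.
Step 3. [col 1: Q + G ≡ E (mod 10)] column 1: given Q=3, E=2, carry-in 0, and digits 2,3 already taken and all letters distinct, Q+G≡E (mod 10) forces G=9, so G=9.
Step 4. [col 2: Q + O ≡ B (mod 10)] column 2 (Q + O ≡ B (mod 10), carry-in 1) doesn't pin B yet; pick B=8 and continue ⇒ B=8.
Step 5. [A] the sum has 7 digits but both addends have 6; that extra leading digit A is the final carry, namely 1. So A=1.
Step 6. [col 2: Q + O ≡ B (mod 10)] from column 2 (Q=3, B=8, carry-in 1, digits 1,2,3,8,9 already taken and all letters distinct): O must equal 4. So O=4.
Step 7. [col 3: M + D ≡ A (mod 10)] column 3 (M + D ≡ A (mod 10), carry-in 0) doesn't pin M yet; pick M=6 and continue ⇒ M=6.
Step 8. [col 3: M + D ≡ A (mod 10)] from column 3 (M=6, A=1, carry-in 0, digits 1,2,3,4,6,8,9 already taken and all letters distinct): D must equal 5. So D=5.
Step 9. [col 5: M + T ≡ O (mod 10)] column 5 reads M+T+carry(1)=O with M=6, O=4; with digits 1,2,3,4,5,6,8,9 already taken and all letters distinct, the only value for T is 7 ⇒ T=7.

Answer: A=1, B=8, D=5, E=2, G=9, M=6, O=4, Q=3, T=7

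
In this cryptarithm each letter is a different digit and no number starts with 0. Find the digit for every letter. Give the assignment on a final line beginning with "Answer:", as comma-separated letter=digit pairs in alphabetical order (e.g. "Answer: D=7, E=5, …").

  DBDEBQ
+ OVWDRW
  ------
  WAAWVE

Step 1. [col 1: Q + W ≡ E (mod 10)] no forcing yet in column 1 (carry-in 0); W=4 is free and consistent — try it. So W=4.
Step 2. [col 1: Q + W ≡ E (mod 10)] no forcing yet in column 1 (carry-in 0); Q=9 is free and consistent — try it. So Q=9.
Step 3. [col 1: Q + W ≡ E (mod 10)] column 1: given Q=9, W=4, carry-in 0, and digits 4,9 already taken and all letters distinct, Q+W≡E (mod 10) forces E=3. So E=3.
Step 4. [col 2: B + R ≡ V (mod 10)] column 2 (B + R ≡ V (mod 10), carry-in 1) doesn't pin B yet; pick B=7 and continue. So B=7.
Step 5. [col 2: B + R ≡ V (mod 10)] V=8 is one option consistent with column 2 (B + R ≡ V (mod 10), carry-in 1) — take it ⇒ V=8.
Step 6. [col 2: B + R ≡ V (mod 10)] in column 2 we have B+R≡V with carry-in 1; given B=7, V=8 and digits 3,4,7,8,9 already taken and all letters distinct, that pins R to 0. So R=0.
Step 7. [col 3: E + D ≡ W (mod 10)] from column 3 (E=3, W=4, carry-in 0, digits 0,3,4,7,8,9 already taken and all letters distinct): D must equal 1, so D=1.
Step 8. [col 4: D + W ≡ A (mod 10)] from column 4 (D=1, W=4, carry-in 0, digits 0,1,3,4,7,8,9 already taken and all letters distinct): A must equal 5 ⇒ A=5.
Step 9. [col 6: D + O ≡ W (mod 10)] in column 6 we have D+O≡W with carry-in 1; given D=1, W=4 and digits 0,1,3,4,5,7,8,9 already taken and all letters distinct, that pins O to 2. So O=2.

Answer: A=5, B=7, D=1, E=3, O=2, Q=9, R=0, V=8, W=4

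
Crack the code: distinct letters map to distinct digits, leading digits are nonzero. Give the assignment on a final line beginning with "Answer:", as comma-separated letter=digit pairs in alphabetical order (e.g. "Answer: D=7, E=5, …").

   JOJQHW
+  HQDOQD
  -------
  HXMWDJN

Step 1. [H] H is the leading digit of a 7-digit sum of two 6-digit numbers; the final carry is exactly 1, so H=1.
Step 2. [col 1: W + D ≡ N (mod 10)] no forcing yet in column 1 (carry-in 0); W=2 is free and consistent — try it, so W=2.
Step 3. [col 1: W + D ≡ N (mod 10)] no forcing yet in column 1 (carry-in 0); D=3 is free and consistent — try it, so D=3.
Step 4. [col 1: W + D ≡ N (mod 10)] from column 1 (W=2, D=3, carry-in 0, digits 1,2,3 already taken and all letters distinct): N must equal 5. So N=5.
Step 5. [col 2: H + Q ≡ J (mod 10)] several values work for J in column 2 (H + Q ≡ J (mod 10), carry-in 0); try J=8, so J=8.
Step 6. [col 2: H + Q ≡ J (mod 10)] in column 2 we have H+Q≡J with carry-in 0; given H=1, J=8 and digits 1,2,3,5,8 already taken and all letters distinct, that pins Q to 7. So Q=7.
Step 7. [col 3: Q + O ≡ D (mod 10)] column 3 reads Q+O+carry(0)=D with Q=7, D=3; with digits 1,2,3,5,7,8 already taken and all letters distinct, the only value for O is 6. So O=6.
Step 8. [col 5: O + Q ≡ M (mod 10)] in column 5 we have O+Q≡M with carry-in 1; given O=6, Q=7 and digits 1,2,3,5,6,7,8 already taken and all letters distinct, that pins M to 4. So M=4.
Step 9. [col 6: J + H ≡ X (mod 10)] from column 6 (J=8, H=1, carry-in 1, digits 1,2,3,4,5,6,7,8 already taken and all letters distinct): X must equal 0. So X=0.

Answer: D=3, H=1, J=8, M=4, N=5, O=6, Q=7, W=2, X=0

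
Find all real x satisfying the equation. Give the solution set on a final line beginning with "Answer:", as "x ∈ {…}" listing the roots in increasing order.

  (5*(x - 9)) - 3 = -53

Step 1. [(5*(x - 9)) - 3 = -53] add 3: x sits inside (… - 3), so sub: 5*(x - 9) = -50.
Step 2. [5*(x - 9) = -50] leading coefficient 5: divide by 5 ⇒ div: x - 9 = -10.
Step 3. [x - 9 = -10] peel the -9: add 9 from each side, so sub: x = -1.

Answer: x ∈ {-1}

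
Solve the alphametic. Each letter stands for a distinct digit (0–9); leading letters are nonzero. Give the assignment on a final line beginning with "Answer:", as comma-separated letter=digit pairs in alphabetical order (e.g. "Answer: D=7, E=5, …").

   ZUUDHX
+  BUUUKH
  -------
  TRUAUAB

Step 1. [col 1: X + H ≡ B (mod 10)] no forcing yet in column 1 (carry-in 0); B=7 is free and consistent — try it, so B=7.
Step 2. [col 1: X + H ≡ B (mod 10)] no forcing yet in column 1 (carry-in 0); H=5 is free and consistent — try it. So H=5.
Step 3. [T] T is the leading digit of a 7-digit sum of two 6-digit numbers; the final carry is exactly 1 ⇒ T=1.
Step 4. [col 1: X + H ≡ B (mod 10)] column 1: given H=5, B=7, carry-in 0, and digits 1,5,7 already taken and all letters distinct, X+H≡B (mod 10) forces X=2. So X=2.
Step 5. [col 2: H + K ≡ A (mod 10)] no forcing yet in column 2 (carry-in 0); A=8 is free and consistent — try it. So A=8.
Step 6. [col 2: H + K ≡ A (mod 10)] from column 2 (H=5, A=8, carry-in 0, digits 1,2,5,7,8 already taken and all letters distinct): K must equal 3 ⇒ K=3.
Step 7. [col 3: D + U ≡ U (mod 10)] in column 3 we have D+U≡U with carry-in 0; given nothing yet and digits 1,2,3,5,7,8 already taken and all letters distinct, that pins D to 0. So D=0.
Step 8. [col 3: D + U ≡ U (mod 10)] column 3 (D + U ≡ U (mod 10), carry-in 0) doesn't pin U yet; pick U=9 and continue. So U=9.
Step 9. [col 6: Z + B ≡ R (mod 10)] in column 6 we have Z+B≡R with carry-in 1; given B=7 and digits 0,1,2,3,5,7,8,9 already taken and all letters distinct, that pins Z to 6, so Z=6.
Step 10. [col 6: Z + B ≡ R (mod 10)] column 6 reads Z+B+carry(1)=R with Z=6, B=7; with digits 0,1,2,3,5,6,7,8,9 already taken and all letters distinct, the only value for R is 4. So R=4.

Answer: A=8, B=7, D=0, H=5, K=3, R=4, T=1, U=9, X=2, Z=6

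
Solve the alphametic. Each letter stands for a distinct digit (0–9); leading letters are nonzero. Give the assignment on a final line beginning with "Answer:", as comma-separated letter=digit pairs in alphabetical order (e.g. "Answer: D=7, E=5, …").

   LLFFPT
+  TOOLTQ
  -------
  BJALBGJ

Step 1. [col 1: T + Q ≡ J (mod 10)] column 1 (T + Q ≡ J (mod 10), carry-in 0) doesn't pin Q yet; pick Q=9 and continue, so Q=9.
Step 2. [B] B is the leading digit of a 7-digit sum of two 6-digit numbers; the final carry is exactly 1, so B=1.
Step 3. [col 1: T + Q ≡ J (mod 10)] several values work for T in column 1 (T + Q ≡ J (mod 10), carry-in 0); try T=6, so T=6.
Step 4. [col 1: T + Q ≡ J (mod 10)] column 1 reads T+Q+carry(0)=J with T=6, Q=9; with digits 1,6,9 already taken and all letters distinct, the only value for J is 5. So J=5.
Step 5. [col 2: P + T ≡ G (mod 10)] no forcing yet in column 2 (carry-in 1); G=7 is free and consistent — try it ⇒ G=7.
Step 6. [col 2: P + T ≡ G (mod 10)] column 2: given T=6, G=7, carry-in 1, and digits 1,5,6,7,9 already taken and all letters distinct, P+T≡G (mod 10) forces P=0. So P=0.
Step 7. [col 3: F + L ≡ B (mod 10)] L=8 is one option consistent with column 3 (F + L ≡ B (mod 10), carry-in 0) — take it. So L=8.
Step 8. [col 3: F + L ≡ B (mod 10)] column 3 reads F+L+carry(0)=B with L=8, B=1; with digits 0,1,5,6,7,8,9 already taken and all letters distinct, the only value for F is 3, so F=3.
Step 9. [col 4: F + O ≡ L (mod 10)] from column 4 (F=3, L=8, carry-in 1, digits 0,1,3,5,6,7,8,9 already taken and all letters distinct): O must equal 4. So O=4.
Step 10. [col 5: L + O ≡ A (mod 10)] from column 5 (L=8, O=4, carry-in 0, digits 0,1,3,4,5,6,7,8,9 already taken and all letters distinct): A must equal 2 ⇒ A=2.

Answer: A=2, B=1, F=3, G=7, J=5, L=8, O=4, P=0, Q=9, T=6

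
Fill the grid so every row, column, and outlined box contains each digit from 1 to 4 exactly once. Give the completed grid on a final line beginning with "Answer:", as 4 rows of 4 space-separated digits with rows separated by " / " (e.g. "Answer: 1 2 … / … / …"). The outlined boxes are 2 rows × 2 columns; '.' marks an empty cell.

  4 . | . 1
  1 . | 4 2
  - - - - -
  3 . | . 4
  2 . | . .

Step 1. [r3c2∈{1}] r3c2's peers cover all but 1, so r3c2=1.
Step 2. [r1c3∈{3}] r1c3 is down to just 3. So r1c3=3.
Step 3. [r4c4∈{3}] only 3 remains possible at r4c4. So r4c4=3.
Step 4. [r3c3∈{2}] r3c3 is down to just 2. So r3c3=2.
Step 5. [r1c2∈{2}] only 2 remains possible at r1c2 ⇒ r1c2=2.
Step 6. [r2c2∈{3}] nothing but 3 survives at r2c2, so r2c2=3.
Step 7. [r4c3∈{1}] r4c3 has the single candidate 1. So r4c3=1.
Step 8. [r4c2∈{4}] nothing but 4 survives at r4c2 ⇒ r4c2=4.

Answer: 4 2 3 1 / 1 3 4 2 / 3 1 2 4 / 2 4 1 3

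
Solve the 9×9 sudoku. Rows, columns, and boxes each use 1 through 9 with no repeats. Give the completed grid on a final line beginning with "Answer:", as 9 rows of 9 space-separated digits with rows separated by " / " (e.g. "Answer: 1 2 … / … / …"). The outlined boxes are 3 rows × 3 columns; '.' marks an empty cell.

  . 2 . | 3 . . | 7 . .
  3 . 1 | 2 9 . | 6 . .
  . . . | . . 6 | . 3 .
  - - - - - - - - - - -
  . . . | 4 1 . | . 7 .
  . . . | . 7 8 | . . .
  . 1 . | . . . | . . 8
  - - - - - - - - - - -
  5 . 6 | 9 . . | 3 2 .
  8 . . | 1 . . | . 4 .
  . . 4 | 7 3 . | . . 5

Step 1. [r8c7∈{9}] only 9 remains possible at r8c7 ⇒ r8c7=9.
Step 2. [r2c9∈{4}] only 4 remains possible at r2c9. So r2c9=4.
Step 3. [r7c9∈{1,7}] r7c9 is the only open cell in row 7 admitting 1. So r7c9=1.
Step 4. [r3c4∈{5,8}] r3c4 is the only open cell in col 4 admitting 8, so r3c4=8.
Step 5. [r1c9∈{9}] only 9 remains possible at r1c9, so r1c9=9.
Step 6. [r9c6∈{2}] only 2 remains possible at r9c6. So r9c6=2.
Step 7. [r8c3∈{2,3,7}] r8c3 is the only open cell in row 8 admitting 2. So r8c3=2.
Step 8. [r8c6∈{5}] r8c6 is down to just 5 ⇒ r8c6=5.
Step 9. [r3c7∈{1,2,5}] 1 has one home in row 3: r3c7, so r3c7=1.
Step 10. [r1c1∈{4,6}] across row 1, 6 lands solely at r1c1, so r1c1=6.
Step 11. [r9c8∈{6,8}] 6 has one home in row 9: r9c8. So r9c8=6.
Step 12. [r6c5∈{2,5,6}] col 5 places 2 nowhere but r6c5 ⇒ r6c5=2.
Step 13. [r9c2∈{9}] r9c2 is down to just 9 ⇒ r9c2=9.
Step 14. [r7c2∈{7}] only 7 remains possible at r7c2. So r7c2=7.
Step 15. [r3c9∈{2}] r3c9 is down to just 2, so r3c9=2.
Step 16. [r6c4∈{5,6}] 6 has one home in row 6: r6c4. So r6c4=6.
Step 17. [r5c4∈{5}] nothing but 5 survives at r5c4. So r5c4=5.
Step 18. [r7c6∈{4}] r7c6 is down to just 4. So r7c6=4.
Step 19. [r8c2∈{3}] only 3 remains possible at r8c2, so r8c2=3.
Step 20. [r1c5∈{4,5}] row 1 places 4 nowhere but r1c5. So r1c5=4.
Step 21. [r3c5∈{5}] r3c5 is down to just 5. So r3c5=5.
Step 22. [r3c2∈{4}] nothing but 4 survives at r3c2. So r3c2=4.
Step 23. [r5c2∈{6}] r5c2 is down to just 6, so r5c2=6.
Step 24. [r5c9∈{3}] nothing but 3 survives at r5c9, so r5c9=3.
Step 25. [r5c3∈{9}] nothing but 9 survives at r5c3. So r5c3=9.
Step 26. [r3c3∈{7}] r3c3's peers cover all but 7, so r3c3=7.
Step 27. [r4c1∈{2}] only 2 remains possible at r4c1. So r4c1=2.
Step 28. [r4c7∈{5}] nothing but 5 survives at r4c7, so r4c7=5.
Step 29. [r2c2∈{5,8}] r2c2 is the only open cell in col 2 admitting 5, so r2c2=5.
Step 30. [r5c1∈{4}] nothing but 4 survives at r5c1 ⇒ r5c1=4.
Step 31. [r4c6∈{3,9}] row 4 places 9 nowhere but r4c6 ⇒ r4c6=9.
Step 32. [r4c3∈{3,8}] 3 has one home in row 4: r4c3. So r4c3=3.
Step 33. [r1c8∈{5,8}] 5 has one home in row 1: r1c8. So r1c8=5.
Step 34. [r5c7∈{2}] r5c7 has the single candidate 2 ⇒ r5c7=2.
Step 35. [r7c5∈{8}] r7c5 is down to just 8, so r7c5=8.
Step 36. [r1c3∈{8}] r1c3 is down to just 8. So r1c3=8.
Step 37. [r6c1∈{7}] r6c1's peers cover all but 7. So r6c1=7.
Step 38. [r1c6∈{1}] r1c6 is down to just 1 ⇒ r1c6=1.
Step 39. [r9c7∈{8}] only 8 remains possible at r9c7, so r9c7=8.
Step 40. [r6c6∈{3}] nothing but 3 survives at r6c6, so r6c6=3.
Step 41. [r2c6∈{7}] r2c6's peers cover all but 7 ⇒ r2c6=7.
Step 42. [r6c3∈{5}] r6c3 has the single candidate 5. So r6c3=5.
Step 43. [r6c8∈{9}] only 9 remains possible at r6c8. So r6c8=9.
Step 44. [r4c9∈{6}] only 6 remains possible at r4c9. So r4c9=6.
Step 45. [r6c7∈{4}] nothing but 4 survives at r6c7, so r6c7=4.
Step 46. [r9c1∈{1}] r9c1 has the single candidate 1, so r9c1=1.
Step 47. [r8c9∈{7}] r8c9's peers cover all but 7 ⇒ r8c9=7.
Step 48. [r4c2∈{8}] only 8 remains possible at r4c2. So r4c2=8.
Step 49. [r8c5∈{6}] r8c5 is down to just 6, so r8c5=6.
Step 50. [r3c1∈{9}] r3c1 has the single candidate 9 ⇒ r3c1=9.
Step 51. [r2c8∈{8}] only 8 remains possible at r2c8, so r2c8=8.
Step 52. [r5c8∈{1}] only 1 remains possible at r5c8 ⇒ r5c8=1.

Answer: 6 2 8 3 4 1 7 5 9 / 3 5 1 2 9 7 6 8 4 / 9 4 7 8 5 6 1 3 2 / 2 8 3 4 1 9 5 7 6 / 4 6 9 5 7 8 2 1 3 / 7 1 5 6 2 3 4 9 8 / 5 7 6 9 8 4 3 2 1 / 8 3 2 1 6 5 9 4 7 / 1 9 4 7 3 2 8 6 5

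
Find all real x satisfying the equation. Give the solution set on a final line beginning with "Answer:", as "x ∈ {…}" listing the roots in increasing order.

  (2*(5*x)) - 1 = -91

Step 1. [(2*(5*x)) - 1 = -91] -1 is outermost — add 1 both sides. So sub: 2*(5*x) = -90.
Step 2. [2*(5*x) = -90] divide by the outer 2, so div: 5*x = -45.
Step 3. [5*x = -45] divide by the outer 5 ⇒ div: x = -9.

Answer: x ∈ {-9}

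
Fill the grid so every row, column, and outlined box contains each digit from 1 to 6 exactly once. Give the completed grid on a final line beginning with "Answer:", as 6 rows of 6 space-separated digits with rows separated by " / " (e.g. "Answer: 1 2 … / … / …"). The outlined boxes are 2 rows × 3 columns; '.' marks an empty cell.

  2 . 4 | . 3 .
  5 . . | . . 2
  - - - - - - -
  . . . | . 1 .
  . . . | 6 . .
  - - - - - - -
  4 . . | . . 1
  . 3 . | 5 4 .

Step 1. [r6c3∈{1,2,6}] r6c3 is the only open cell in row 6 admitting 2 ⇒ r6c3=2.
Step 2. [r4c5∈{2,5}] col 5 places 5 nowhere but r4c5, so r4c5=5.
Step 3. [r2c5∈{6}] r2c5 is down to just 6. So r2c5=6.
Step 4. [r2c2∈{1}] nothing but 1 survives at r2c2. So r2c2=1.
Step 5. [r3c4∈{2,3,4}] 2 has one home in box 4: r3c4, so r3c4=2.
Step 6. [r1c2∈{6}] r1c2's peers cover all but 6 ⇒ r1c2=6.
Step 7. [r5c3∈{5,6}] across row 5, 6 lands solely at r5c3, so r5c3=6.
Step 8. [r2c3∈{3}] only 3 remains possible at r2c3. So r2c3=3.
Step 9. [r4c2∈{2,4}] 2 has one home in row 4: r4c2 ⇒ r4c2=2.
Step 10. [r4c6∈{3,4}] 4 has one home in row 4: r4c6, so r4c6=4.
Step 11. [r4c1∈{1,3}] row 4 places 3 nowhere but r4c1. So r4c1=3.
Step 12. [r3c2∈{4,5}] row 3 places 4 nowhere but r3c2. So r3c2=4.
Step 13. [r1c6∈{5}] r1c6 is down to just 5, so r1c6=5.
Step 14. [r3c6∈{3}] r3c6's peers cover all but 3. So r3c6=3.
Step 15. [r3c3∈{5}] r3c3 is down to just 5. So r3c3=5.
Step 16. [r3c1∈{6}] r3c1's peers cover all but 6, so r3c1=6.
Step 17. [r2c4∈{4}] r2c4 is down to just 4, so r2c4=4.
Step 18. [r6c6∈{6}] only 6 remains possible at r6c6, so r6c6=6.
Step 19. [r1c4∈{1}] nothing but 1 survives at r1c4, so r1c4=1.
Step 20. [r5c2∈{5}] r5c2's peers cover all but 5, so r5c2=5.
Step 21. [r5c4∈{3}] r5c4 is down to just 3. So r5c4=3.
Step 22. [r5c5∈{2}] r5c5 has the single candidate 2 ⇒ r5c5=2.
Step 23. [r4c3∈{1}] r4c3's peers cover all but 1, so r4c3=1.
Step 24. [r6c1∈{1}] r6c1 has the single candidate 1. So r6c1=1.

Answer: 2 6 4 1 3 5 / 5 1 3 4 6 2 / 6 4 5 2 1 3 / 3 2 1 6 5 4 / 4 5 6 3 2 1 / 1 3 2 5 4 6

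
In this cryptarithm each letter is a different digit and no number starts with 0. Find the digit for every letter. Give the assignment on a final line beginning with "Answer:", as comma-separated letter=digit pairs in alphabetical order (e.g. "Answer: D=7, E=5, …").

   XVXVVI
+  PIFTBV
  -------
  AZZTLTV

Step 1. [A] the sum has 7 digits but both addends have 6; that extra leading digit A is the final carry, namely 1. So A=1.
Step 2. [col 1: I + V ≡ V (mod 10)] from column 1 (nothing yet, carry-in 0, digits 1 already taken and all letters distinct): I must equal 0 ⇒ I=0.
Step 3. [col 1: I + V ≡ V (mod 10)] several values work for V in column 1 (I + V ≡ V (mod 10), carry-in 0); try V=4, so V=4.
Step 4. [col 2: V + B ≡ T (mod 10)] column 2 (V + B ≡ T (mod 10), carry-in 0) doesn't pin T yet; pick T=2 and continue. So T=2.
Step 5. [col 2: V + B ≡ T (mod 10)] in column 2 we have V+B≡T with carry-in 0; given V=4, T=2 and digits 0,1,2,4 already taken and all letters distinct, that pins B to 8, so B=8.
Step 6. [col 3: V + T ≡ L (mod 10)] from column 3 (V=4, T=2, carry-in 1, digits 0,1,2,4,8 already taken and all letters distinct): L must equal 7 ⇒ L=7.
Step 7. [col 4: X + F ≡ T (mod 10)] several values work for X in column 4 (X + F ≡ T (mod 10), carry-in 0); try X=9. So X=9.
Step 8. [col 4: X + F ≡ T (mod 10)] column 4 reads X+F+carry(0)=T with X=9, T=2; with digits 0,1,2,4,7,8,9 already taken and all letters distinct, the only value for F is 3, so F=3.
Step 9. [col 5: V + I ≡ Z (mod 10)] from column 5 (V=4, I=0, carry-in 1, digits 0,1,2,3,4,7,8,9 already taken and all letters distinct): Z must equal 5 ⇒ Z=5.
Step 10. [col 6: X + P ≡ Z (mod 10)] column 6 reads X+P+carry(0)=Z with X=9, Z=5; with digits 0,1,2,3,4,5,7,8,9 already taken and all letters distinct, the only value for P is 6 ⇒ P=6.

Answer: A=1, B=8, F=3, I=0, L=7, P=6, T=2, V=4, X=9, Z=5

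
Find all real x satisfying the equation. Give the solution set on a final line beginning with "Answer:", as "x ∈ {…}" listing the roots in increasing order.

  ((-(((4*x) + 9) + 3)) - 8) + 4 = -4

Step 1. [((-(((4*x) + 9) + 3)) - 8) + 4 = -4] the outer +4 inverts by subtracting 4, so sub: (-(((4*x) + 9) + 3)) - 8 = -8.
Step 2. [(-(((4*x) + 9) + 3)) - 8 = -8] the outer -8 inverts by adding 8. So sub: -(((4*x) + 9) + 3) = 0.
Step 3. [-(((4*x) + 9) + 3) = 0] flip signs both sides, so neg: ((4*x) + 9) + 3 = 0.
Step 4. [((4*x) + 9) + 3 = 0] peel the +3: subtract 3 from each side, so sub: (4*x) + 9 = -3.
Step 5. [(4*x) + 9 = -3] +9 is outermost — subtract 9 both sides, so sub: 4*x = -12.
Step 6. [4*x = -12] leading coefficient 4: divide by 4, so div: x = -3.

Answer: x ∈ {-3}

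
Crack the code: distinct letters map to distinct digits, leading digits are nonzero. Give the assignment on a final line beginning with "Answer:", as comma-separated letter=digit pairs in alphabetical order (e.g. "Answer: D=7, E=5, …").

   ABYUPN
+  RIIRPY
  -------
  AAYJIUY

Step 1. [A] the sum has 7 digits but both addends have 6; that extra leading digit A is the final carry, namely 1 ⇒ A=1.
Step 2. [col 1: N + Y ≡ Y (mod 10)] in column 1 we have N+Y≡Y with carry-in 0; given nothing yet and digits 1 already taken and all letters distinct, that pins N to 0 ⇒ N=0.
Step 3. [col 1: N + Y ≡ Y (mod 10)] no forcing yet in column 1 (carry-in 0); Y=2 is free and consistent — try it. So Y=2.
Step 4. [col 2: P + P ≡ U (mod 10)] no forcing yet in column 2 (carry-in 0); U=6 is free and consistent — try it, so U=6.
Step 5. [col 2: P + P ≡ U (mod 10)] no forcing yet in column 2 (carry-in 0); P=3 is free and consistent — try it ⇒ P=3.
Step 6. [col 3: U + R ≡ I (mod 10)] R=9 is one option consistent with column 3 (U + R ≡ I (mod 10), carry-in 0) — take it, so R=9.
Step 7. [col 3: U + R ≡ I (mod 10)] in column 3 we have U+R≡I with carry-in 0; given U=6, R=9 and digits 0,1,2,3,6,9 already taken and all letters distinct, that pins I to 5. So I=5.
Step 8. [col 4: Y + I ≡ J (mod 10)] from column 4 (Y=2, I=5, carry-in 1, digits 0,1,2,3,5,6,9 already taken and all letters distinct): J must equal 8 ⇒ J=8.
Step 9. [col 5: B + I ≡ Y (mod 10)] column 5: given I=5, Y=2, carry-in 0, and digits 0,1,2,3,5,6,8,9 already taken and all letters distinct, B+I≡Y (mod 10) forces B=7, so B=7.

Answer: A=1, B=7, I=5, J=8, N=0, P=3, R=9, U=6, Y=2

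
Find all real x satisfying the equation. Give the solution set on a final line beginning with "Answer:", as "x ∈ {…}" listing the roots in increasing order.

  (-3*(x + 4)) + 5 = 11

Step 1. [(-3*(x + 4)) + 5 = 11] peel the +5: subtract 5 from each side ⇒ sub: -3*(x + 4) = 6.
Step 2. [-3*(x + 4) = 6] LHS = -3·(…); ÷-3 both sides ⇒ div: x + 4 = -2.
Step 3. [x + 4 = -2] the outer +4 inverts by subtracting 4, so sub: x = -6.

Answer: x ∈ {-6}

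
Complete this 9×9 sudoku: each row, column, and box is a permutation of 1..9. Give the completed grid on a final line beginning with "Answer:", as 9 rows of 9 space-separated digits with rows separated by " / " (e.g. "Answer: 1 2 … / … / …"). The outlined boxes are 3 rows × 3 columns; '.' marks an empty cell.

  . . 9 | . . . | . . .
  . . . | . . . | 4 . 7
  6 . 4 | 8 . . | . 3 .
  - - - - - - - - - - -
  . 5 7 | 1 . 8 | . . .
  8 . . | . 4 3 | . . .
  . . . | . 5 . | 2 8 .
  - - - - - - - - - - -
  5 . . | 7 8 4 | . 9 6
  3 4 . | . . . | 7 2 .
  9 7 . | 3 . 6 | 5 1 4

Step 1. [r2c3∈{1,2,3,5,8}] across col 3, 5 lands solely at r2c3 ⇒ r2c3=5.
Step 2. [r2c8∈{6}] r2c8 has the single candidate 6 ⇒ r2c8=6.
Step 3. [r9c5∈{2}] r9c5 is down to just 2 ⇒ r9c5=2.
Step 4. [r5c4∈{2,6,9}] across box 5, 2 lands solely at r5c4, so r5c4=2.
Step 5. [r2c4∈{9}] r2c4's peers cover all but 9. So r2c4=9.
Step 6. [r1c8∈{5}] r1c8 is down to just 5, so r1c8=5.
Step 7. [r6c3∈{1,3,6}] across col 3, 3 lands solely at r6c3 ⇒ r6c3=3.
Step 8. [r2c2∈{1,2,3,8}] in row 2, 8 fits only at r2c2 ⇒ r2c2=8.
Step 9. [r1c1∈{1,2,7}] across col 1, 7 lands solely at r1c1 ⇒ r1c1=7.
Step 10. [r3c6∈{1,2,5,7}] r3c6 is the only open cell in row 3 admitting 5. So r3c6=5.
Step 11. [r6c4∈{6}] nothing but 6 survives at r6c4 ⇒ r6c4=6.
Step 12. [r4c5∈{9}] nothing but 9 survives at r4c5. So r4c5=9.
Step 13. [r8c5∈{1}] nothing but 1 survives at r8c5, so r8c5=1.
Step 14. [r5c2∈{1,6,9}] r5c2 is the only open cell in col 2 admitting 6, so r5c2=6.
Step 15. [r5c3∈{1}] nothing but 1 survives at r5c3 ⇒ r5c3=1.
Step 16. [r2c1∈{1,2}] in col 1, 1 fits only at r2c1, so r2c1=1.
Step 17. [r5c7∈{9}] only 9 remains possible at r5c7 ⇒ r5c7=9.
Step 18. [r3c2∈{2}] r3c2 is down to just 2. So r3c2=2.
Step 19. [r3c7∈{1}] only 1 remains possible at r3c7. So r3c7=1.
Step 20. [r1c9∈{2,8}] col 9 places 2 nowhere but r1c9, so r1c9=2.
Step 21. [r9c3∈{8}] nothing but 8 survives at r9c3, so r9c3=8.
Step 22. [r4c9∈{3}] r4c9 has the single candidate 3. So r4c9=3.
Step 23. [r1c5∈{3,6}] 6 has one home in row 1: r1c5 ⇒ r1c5=6.
Step 24. [r4c8∈{4}] r4c8's peers cover all but 4, so r4c8=4.
Step 25. [r2c6∈{2}] nothing but 2 survives at r2c6. So r2c6=2.
Step 26. [r1c6∈{1}] r1c6 has the single candidate 1. So r1c6=1.
Step 27. [r7c3∈{2}] r7c3 has the single candidate 2. So r7c3=2.
Step 28. [r8c3∈{6}] r8c3 has the single candidate 6. So r8c3=6.
Step 29. [r5c9∈{5}] r5c9 is down to just 5 ⇒ r5c9=5.
Step 30. [r6c1∈{4}] only 4 remains possible at r6c1, so r6c1=4.
Step 31. [r4c7∈{6}] nothing but 6 survives at r4c7. So r4c7=6.
Step 32. [r8c6∈{9}] nothing but 9 survives at r8c6. So r8c6=9.
Step 33. [r4c1∈{2}] r4c1 has the single candidate 2, so r4c1=2.
Step 34. [r2c5∈{3}] only 3 remains possible at r2c5. So r2c5=3.
Step 35. [r6c9∈{1}] r6c9 has the single candidate 1 ⇒ r6c9=1.
Step 36. [r1c7∈{8}] r1c7 is down to just 8. So r1c7=8.
Step 37. [r6c2∈{9}] r6c2 is down to just 9 ⇒ r6c2=9.
Step 38. [r1c2∈{3}] r1c2 is down to just 3. So r1c2=3.
Step 39. [r8c9∈{8}] r8c9's peers cover all but 8, so r8c9=8.
Step 40. [r3c5∈{7}] only 7 remains possible at r3c5. So r3c5=7.
Step 41. [r6c6∈{7}] r6c6 is down to just 7, so r6c6=7.
Step 42. [r1c4∈{4}] nothing but 4 survives at r1c4 ⇒ r1c4=4.
Step 43. [r7c7∈{3}] only 3 remains possible at r7c7 ⇒ r7c7=3.
Step 44. [r7c2∈{1}] r7c2's peers cover all but 1, so r7c2=1.
Step 45. [r8c4∈{5}] only 5 remains possible at r8c4. So r8c4=5.
Step 46. [r3c9∈{9}] nothing but 9 survives at r3c9, so r3c9=9.
Step 47. [r5c8∈{7}] r5c8 has the single candidate 7 ⇒ r5c8=7.

Answer: 7 3 9 4 6 1 8 5 2 / 1 8 5 9 3 2 4 6 7 / 6 2 4 8 7 5 1 3 9 / 2 5 7 1 9 8 6 4 3 / 8 6 1 2 4 3 9 7 5 / 4 9 3 6 5 7 2 8 1 / 5 1 2 7 8 4 3 9 6 / 3 4 6 5 1 9 7 2 8 / 9 7 8 3 2 6 5 1 4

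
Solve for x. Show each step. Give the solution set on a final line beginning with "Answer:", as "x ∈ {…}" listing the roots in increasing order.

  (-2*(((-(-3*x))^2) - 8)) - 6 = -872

Step 1. [(-2*(((-(-3*x))^2) - 8)) - 6 = -872] -6 is outermost — add 6 both sides. So sub: -2*(((-(-3*x))^2) - 8) = -866.
Step 2. [-2*(((-(-3*x))^2) - 8) = -866] -2·(inner) — divide through by -2, so div: ((-(-3*x))^2) - 8 = 433.
Step 3. [((-(-3*x))^2) - 8 = 433] peel the -8: add 8 from each side, so sub: (-(-3*x))^2 = 441.
Step 4. [(-(-3*x))^2 = 441] √ both sides: 441 ≥ 0 gives two branches, so sqrt: -(-3*x) = 21 or -21.
Step 5. [-(-3*x) = 21 or -21] leading − — multiply by −1 ⇒ neg: -3*x = -21 or 21.
Step 6. [-3*x = -21 or 21] LHS = -3·(…); ÷-3 both sides ⇒ div: x = 7 or -7.

Answer: x ∈ {-7, 7}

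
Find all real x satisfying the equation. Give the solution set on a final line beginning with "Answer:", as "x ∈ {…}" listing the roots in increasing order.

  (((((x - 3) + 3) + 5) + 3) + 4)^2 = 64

Step 1. [(((((x - 3) + 3) + 5) + 3) + 4)^2 = 64] 64 ≥ 0, LHS is (·)² — take ±√. So sqrt: ((((x - 3) + 3) + 5) + 3) + 4 = 8 or -8.
Step 2. [((((x - 3) + 3) + 5) + 3) + 4 = 8 or -8] +4 is outermost — subtract 4 both sides, so sub: (((x - 3) + 3) + 5) + 3 = 4 or -12.
Step 3. [(((x - 3) + 3) + 5) + 3 = 4 or -12] the outer +3 inverts by subtracting 3 ⇒ sub: ((x - 3) + 3) + 5 = 1 or -15.
Step 4. [((x - 3) + 3) + 5 = 1 or -15] the outer +5 inverts by subtracting 5, so sub: (x - 3) + 3 = -4 or -20.
Step 5. [(x - 3) + 3 = -4 or -20] +3 is outermost — subtract 3 both sides. So sub: x - 3 = -7 or -23.
Step 6. [x - 3 = -7 or -23] peel the -3: add 3 from each side. So sub: x = -4 or -20.

Answer: x ∈ {-20, -4}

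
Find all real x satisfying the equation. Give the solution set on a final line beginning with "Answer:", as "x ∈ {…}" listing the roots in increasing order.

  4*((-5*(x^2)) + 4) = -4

Step 1. [4*((-5*(x^2)) + 4) = -4] 4 out front; divide by 4 ⇒ div: (-5*(x^2)) + 4 = -1.
Step 2. [(-5*(x^2)) + 4 = -1] 4 comes off first (subtract 4). So sub: -5*(x^2) = -5.
Step 3. [-5*(x^2) = -5] divide by the outer -5 ⇒ div: x^2 = 1.
Step 4. [x^2 = 1] √ both sides: 1 ≥ 0 gives two branches, so sqrt: x = 1 or -1.

Answer: x ∈ {-1, 1}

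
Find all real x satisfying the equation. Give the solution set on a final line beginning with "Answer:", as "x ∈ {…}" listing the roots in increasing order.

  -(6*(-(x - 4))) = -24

Step 1. [-(6*(-(x - 4))) = -24] flip signs both sides ⇒ neg: 6*(-(x - 4)) = 24.
Step 2. [6*(-(x - 4)) = 24] divide by the outer 6 ⇒ div: -(x - 4) = 4.
Step 3. [-(x - 4) = 4] LHS negated; negate both sides. So neg: x - 4 = -4.
Step 4. [x - 4 = -4] -4 is outermost — add 4 both sides. So sub: x = 0.

Answer: x ∈ {0}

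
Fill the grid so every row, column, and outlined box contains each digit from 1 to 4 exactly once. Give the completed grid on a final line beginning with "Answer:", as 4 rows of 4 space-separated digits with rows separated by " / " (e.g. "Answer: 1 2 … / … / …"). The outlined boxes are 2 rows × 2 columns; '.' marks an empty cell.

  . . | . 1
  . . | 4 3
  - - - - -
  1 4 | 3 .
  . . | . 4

Step 1. [r2c1∈{2}] r2c1 has the single candidate 2. So r2c1=2.
Step 2. [r4c1∈{3}] r4c1's peers cover all but 3, so r4c1=3.
Step 3. [r3c4∈{2}] r3c4's peers cover all but 2 ⇒ r3c4=2.
Step 4. [r1c2∈{3}] r1c2 has the single candidate 3, so r1c2=3.
Step 5. [r1c1∈{4}] r1c1 is down to just 4 ⇒ r1c1=4.
Step 6. [r4c3∈{1}] r4c3 has the single candidate 1 ⇒ r4c3=1.
Step 7. [r2c2∈{1}] r2c2's peers cover all but 1. So r2c2=1.
Step 8. [r1c3∈{2}] r1c3's peers cover all but 2, so r1c3=2.
Step 9. [r4c2∈{2}] r4c2's peers cover all but 2. So r4c2=2.

Answer: 4 3 2 1 / 2 1 4 3 / 1 4 3 2 / 3 2 1 4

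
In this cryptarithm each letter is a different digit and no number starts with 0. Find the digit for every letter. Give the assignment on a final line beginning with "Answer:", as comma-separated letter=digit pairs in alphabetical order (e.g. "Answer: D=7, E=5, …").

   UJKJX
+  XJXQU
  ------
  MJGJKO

Step 1. [col 1: X + U ≡ O (mod 10)] no forcing yet in column 1 (carry-in 0); X=7 is free and consistent — try it ⇒ X=7.
Step 2. [M] adding two 5-digit numbers gives at most 5+1 digits, and here it does — M is that final carry and must be 1. So M=1.
Step 3. [col 1: X + U ≡ O (mod 10)] no forcing yet in column 1 (carry-in 0); O=5 is free and consistent — try it ⇒ O=5.
Step 4. [col 1: X + U ≡ O (mod 10)] in column 1 we have X+U≡O with carry-in 0; given X=7, O=5 and digits 1,5,7 already taken and all letters distinct, that pins U to 8. So U=8.
Step 5. [col 2: J + Q ≡ K (mod 10)] column 2 (J + Q ≡ K (mod 10), carry-in 1) doesn't pin K yet; pick K=9 and continue ⇒ K=9.
Step 6. [col 2: J + Q ≡ K (mod 10)] no forcing yet in column 2 (carry-in 1); Q=2 is free and consistent — try it, so Q=2.
Step 7. [col 2: J + Q ≡ K (mod 10)] from column 2 (Q=2, K=9, carry-in 1, digits 1,2,5,7,8,9 already taken and all letters distinct): J must equal 6 ⇒ J=6.
Step 8. [col 4: J + J ≡ G (mod 10)] in column 4 we have J+J≡G with carry-in 1; given J=6 and digits 1,2,5,6,7,8,9 already taken and all letters distinct, that pins G to 3 ⇒ G=3.

Answer: G=3, J=6, K=9, M=1, O=5, Q=2, U=8, X=7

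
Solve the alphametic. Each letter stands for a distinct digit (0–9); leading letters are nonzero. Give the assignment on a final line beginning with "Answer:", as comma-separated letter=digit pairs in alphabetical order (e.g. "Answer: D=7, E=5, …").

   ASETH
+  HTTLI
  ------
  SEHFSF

Step 1. [col 1: H + I ≡ F (mod 10)] several values work for H in column 1 (H + I ≡ F (mod 10), carry-in 0); try H=8 ⇒ H=8.
Step 2. [col 1: H + I ≡ F (mod 10)] no forcing yet in column 1 (carry-in 0); I=2 is free and consistent — try it. So I=2.
Step 3. [S] adding two 5-digit numbers gives at most 5+1 digits, and here it does — S is that final carry and must be 1. So S=1.
Step 4. [col 1: H + I ≡ F (mod 10)] in column 1 we have H+I≡F with carry-in 0; given H=8, I=2 and digits 1,2,8 already taken and all letters distinct, that pins F to 0, so F=0.
Step 5. [col 2: T + L ≡ S (mod 10)] T=6 is one option consistent with column 2 (T + L ≡ S (mod 10), carry-in 1) — take it, so T=6.
Step 6. [col 2: T + L ≡ S (mod 10)] column 2 reads T+L+carry(1)=S with T=6, S=1; with digits 0,1,2,6,8 already taken and all letters distinct, the only value for L is 4. So L=4.
Step 7. [col 3: E + T ≡ F (mod 10)] column 3 reads E+T+carry(1)=F with T=6, F=0; with digits 0,1,2,4,6,8 already taken and all letters distinct, the only value for E is 3. So E=3.
Step 8. [col 5: A + H ≡ E (mod 10)] in column 5 we have A+H≡E with carry-in 0; given H=8, E=3 and digits 0,1,2,3,4,6,8 already taken and all letters distinct, that pins A to 5. So A=5.

Answer: A=5, E=3, F=0, H=8, I=2, L=4, S=1, T=6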